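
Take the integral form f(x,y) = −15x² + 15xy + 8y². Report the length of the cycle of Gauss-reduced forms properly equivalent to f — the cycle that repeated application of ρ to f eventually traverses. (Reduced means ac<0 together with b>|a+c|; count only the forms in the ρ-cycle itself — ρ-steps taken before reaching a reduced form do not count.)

D = 705, ⌊√D⌋ = 26
river: ρ → (8,17,-13)
river: ρ → (-13,9,12)
river: ρ → (12,15,-10)
river: ρ → (-10,25,2)
river: ρ → (2,23,-22)
river: ρ → (-22,21,3)
river: ρ → (3,21,-22)
river: ρ → (-22,23,2)
river: ρ → (2,25,-10)
river: ρ → (-10,15,12)
river: ρ → (12,9,-13)
river: ρ → (-13,17,8)
river: ρ → (8,15,-15)
river: ρ → (-15,15,8)
ρ-cycle length = 14 (tail of 0 descent steps not counted)

14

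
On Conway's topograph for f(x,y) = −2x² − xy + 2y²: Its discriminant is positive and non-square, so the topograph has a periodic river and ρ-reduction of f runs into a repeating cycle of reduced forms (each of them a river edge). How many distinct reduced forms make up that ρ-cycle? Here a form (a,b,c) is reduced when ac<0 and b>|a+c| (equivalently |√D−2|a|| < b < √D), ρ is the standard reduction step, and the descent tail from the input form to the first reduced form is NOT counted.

D = 17, ⌊√D⌋ = 4
descent: ρ → (2,1,-2)  [lands on river]
river: ρ → (-2,3,1)
river: ρ → (1,3,-2)
river: ρ → (-2,1,2)
river: ρ → (2,3,-1)
river: ρ → (-1,3,2)
ρ-cycle length = 6 (tail of 1 descent step not counted)

6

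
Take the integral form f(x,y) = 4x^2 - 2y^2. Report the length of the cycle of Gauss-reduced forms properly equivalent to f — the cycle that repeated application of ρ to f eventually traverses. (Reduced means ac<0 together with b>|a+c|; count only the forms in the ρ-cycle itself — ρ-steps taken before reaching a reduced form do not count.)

D = 32, ⌊√D⌋ = 5
descent: ρ → (-2,4,2)  [lands on river]
river: ρ → (2,4,-2)
ρ-cycle length = 2 (tail of 1 descent step not counted)

2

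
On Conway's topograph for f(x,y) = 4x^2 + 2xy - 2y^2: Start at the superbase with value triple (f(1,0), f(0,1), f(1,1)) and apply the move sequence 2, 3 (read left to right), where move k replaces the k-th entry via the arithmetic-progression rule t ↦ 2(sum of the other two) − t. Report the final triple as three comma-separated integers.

start (4,-2,4) = (f(1,0),f(0,1),f(1,1))
replace slot 2: 2·(4+4) − (-2) = 18 → (4,18,4)
replace slot 3: 2·(4+18) − 4 = 40 → (4,18,40)

4,18,40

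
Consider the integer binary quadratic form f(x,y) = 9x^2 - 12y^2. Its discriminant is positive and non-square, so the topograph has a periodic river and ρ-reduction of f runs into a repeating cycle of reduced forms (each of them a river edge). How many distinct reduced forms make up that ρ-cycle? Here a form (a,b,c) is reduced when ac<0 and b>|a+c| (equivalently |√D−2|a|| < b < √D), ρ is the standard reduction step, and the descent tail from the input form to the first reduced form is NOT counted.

D = 432, ⌊√D⌋ = 20
descent: ρ → (-12,0,9)
descent: ρ → (9,18,-3)  [lands on river]
river: ρ → (-3,18,9)
ρ-cycle length = 2 (tail of 2 descent steps not counted)

2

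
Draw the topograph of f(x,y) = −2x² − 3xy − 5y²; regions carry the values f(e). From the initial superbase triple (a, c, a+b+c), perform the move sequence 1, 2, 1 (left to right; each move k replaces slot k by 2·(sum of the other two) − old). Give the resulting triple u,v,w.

start (-2,-5,-10) = (f(1,0),f(0,1),f(1,1))
replace slot 1: 2·((-5)+(-10)) − (-2) = -28 → (-28,-5,-10)
replace slot 2: 2·((-28)+(-10)) − (-5) = -71 → (-28,-71,-10)
replace slot 1: 2·((-71)+(-10)) − (-28) = -134 → (-134,-71,-10)

-134,-71,-10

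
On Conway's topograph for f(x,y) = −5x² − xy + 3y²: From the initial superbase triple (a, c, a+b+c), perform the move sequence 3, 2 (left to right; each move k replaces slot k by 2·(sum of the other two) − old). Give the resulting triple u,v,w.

start (-5,3,-3) = (f(1,0),f(0,1),f(1,1))
replace slot 3: 2·((-5)+3) − (-3) = -1 → (-5,3,-1)
replace slot 2: 2·((-5)+(-1)) − 3 = -15 → (-5,-15,-1)

-5,-15,-1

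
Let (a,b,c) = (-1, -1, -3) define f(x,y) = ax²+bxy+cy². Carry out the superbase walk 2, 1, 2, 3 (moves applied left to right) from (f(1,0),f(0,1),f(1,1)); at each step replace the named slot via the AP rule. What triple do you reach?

start (-1,-3,-5) = (f(1,0),f(0,1),f(1,1))
replace slot 2: 2·((-1)+(-5)) − (-3) = -9 → (-1,-9,-5)
replace slot 1: 2·((-9)+(-5)) − (-1) = -27 → (-27,-9,-5)
replace slot 2: 2·((-27)+(-5)) − (-9) = -55 → (-27,-55,-5)
replace slot 3: 2·((-27)+(-55)) − (-5) = -159 → (-27,-55,-159)

-27,-55,-159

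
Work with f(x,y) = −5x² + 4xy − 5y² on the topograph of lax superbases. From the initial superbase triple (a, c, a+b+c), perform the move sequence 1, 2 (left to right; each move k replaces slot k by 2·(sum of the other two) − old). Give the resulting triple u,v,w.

start (-5,-5,-6) = (f(1,0),f(0,1),f(1,1))
replace slot 1: 2·((-5)+(-6)) − (-5) = -17 → (-17,-5,-6)
replace slot 2: 2·((-17)+(-6)) − (-5) = -41 → (-17,-41,-6)

-17,-41,-6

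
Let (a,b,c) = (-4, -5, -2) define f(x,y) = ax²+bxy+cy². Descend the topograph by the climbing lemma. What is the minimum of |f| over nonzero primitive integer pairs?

translate: b→-3 (≡5 mod 8), so (4,5,2)→(4,-3,1)
flip: (4,-3,1)→(1,3,4)
translate: b→1 (≡3 mod 2), so (1,3,4)→(1,1,2)
reduced (well bottom): (1,1,2) with a≤c, −a<b≤a
well minimum |f| = |-1| = 1 (negative-definite)

1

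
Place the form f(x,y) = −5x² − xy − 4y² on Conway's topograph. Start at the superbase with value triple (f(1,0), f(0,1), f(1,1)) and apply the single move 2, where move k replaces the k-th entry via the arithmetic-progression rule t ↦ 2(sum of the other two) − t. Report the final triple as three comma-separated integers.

start (-5,-4,-10) = (f(1,0),f(0,1),f(1,1))
replace slot 2: 2·((-5)+(-10)) − (-4) = -26 → (-5,-26,-10)

-5,-26,-10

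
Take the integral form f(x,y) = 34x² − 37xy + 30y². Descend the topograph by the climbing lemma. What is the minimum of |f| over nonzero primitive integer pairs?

translate: b→31 (≡-37 mod 68), so (34,-37,30)→(34,31,27)
flip: (34,31,27)→(27,-31,34)
translate: b→23 (≡-31 mod 54), so (27,-31,34)→(27,23,30)
reduced (well bottom): (27,23,30) with a≤c, −a<b≤a
well minimum = a = 27

27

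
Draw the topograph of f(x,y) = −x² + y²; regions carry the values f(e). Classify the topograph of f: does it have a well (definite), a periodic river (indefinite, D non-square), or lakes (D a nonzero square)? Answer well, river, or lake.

D = b²−4ac = 0² − 4·(-1)·1 = 4
D = 2² is a perfect square ⇒ form factors over ℤ ⇒ lakes

lake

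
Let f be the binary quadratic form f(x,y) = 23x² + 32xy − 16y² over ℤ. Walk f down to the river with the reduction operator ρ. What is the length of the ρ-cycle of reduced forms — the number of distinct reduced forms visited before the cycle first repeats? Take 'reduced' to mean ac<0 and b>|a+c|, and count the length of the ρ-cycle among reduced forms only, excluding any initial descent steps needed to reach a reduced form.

D = 2496, ⌊√D⌋ = 49
river: ρ → (-16,32,23)
river: ρ → (23,14,-25)
river: ρ → (-25,36,12)
river: ρ → (12,36,-25)
river: ρ → (-25,14,23)
river: ρ → (23,32,-16)
ρ-cycle length = 6 (tail of 0 descent steps not counted)

6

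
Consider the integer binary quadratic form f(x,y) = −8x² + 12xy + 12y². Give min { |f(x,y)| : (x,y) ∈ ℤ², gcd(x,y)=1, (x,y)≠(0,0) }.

river: ρ → (12,12,-8)
river: ρ → (-8,20,4)
river: ρ → (4,20,-8)
river: ρ → (-8,12,12)
closes: descent 0, river 4
min |a| on river = 4

4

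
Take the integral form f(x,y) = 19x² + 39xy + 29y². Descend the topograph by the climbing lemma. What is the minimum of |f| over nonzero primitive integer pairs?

translate: b→1 (≡39 mod 38), so (19,39,29)→(19,1,9)
flip: (19,1,9)→(9,-1,19)
reduced (well bottom): (9,-1,19) with a≤c, −a<b≤a
well minimum = a = 9

9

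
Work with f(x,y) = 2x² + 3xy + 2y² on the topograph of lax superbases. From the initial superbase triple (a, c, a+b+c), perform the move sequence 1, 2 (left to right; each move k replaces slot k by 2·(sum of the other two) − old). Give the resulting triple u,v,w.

start (2,2,7) = (f(1,0),f(0,1),f(1,1))
replace slot 1: 2·(2+7) − 2 = 16 → (16,2,7)
replace slot 2: 2·(16+7) − 2 = 44 → (16,44,7)

16,44,7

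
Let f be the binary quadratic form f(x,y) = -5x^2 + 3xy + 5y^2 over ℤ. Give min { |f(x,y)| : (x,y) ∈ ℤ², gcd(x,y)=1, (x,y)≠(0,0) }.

river: ρ → (5,7,-3)
river: ρ → (-3,5,7)
river: ρ → (7,9,-1)
river: ρ → (-1,9,7)
river: ρ → (7,5,-3)
river: ρ → (-3,7,5)
river: ρ → (5,3,-5)
river: ρ → (-5,7,3)
river: ρ → (3,5,-7)
river: ρ → (-7,9,1)
river: ρ → (1,9,-7)
river: ρ → (-7,5,3)
river: ρ → (3,7,-5)
river: ρ → (-5,3,5)
closes: descent 0, river 14
min |a| on river = 1

1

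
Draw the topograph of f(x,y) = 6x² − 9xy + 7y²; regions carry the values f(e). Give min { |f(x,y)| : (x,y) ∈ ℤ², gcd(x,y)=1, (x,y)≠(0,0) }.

translate: b→3 (≡-9 mod 12), so (6,-9,7)→(6,3,4)
flip: (6,3,4)→(4,-3,6)
reduced (well bottom): (4,-3,6) with a≤c, −a<b≤a
well minimum = a = 4

4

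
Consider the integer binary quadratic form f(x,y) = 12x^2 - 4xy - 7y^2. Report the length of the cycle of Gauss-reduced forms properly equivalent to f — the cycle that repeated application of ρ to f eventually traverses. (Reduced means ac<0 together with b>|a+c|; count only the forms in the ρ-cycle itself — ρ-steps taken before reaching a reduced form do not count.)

D = 352, ⌊√D⌋ = 18
descent: ρ → (-7,18,1)  [lands on river]
river: ρ → (1,18,-7)
river: ρ → (-7,10,9)
river: ρ → (9,8,-8)
river: ρ → (-8,8,9)
river: ρ → (9,10,-7)
ρ-cycle length = 6 (tail of 1 descent step not counted)

6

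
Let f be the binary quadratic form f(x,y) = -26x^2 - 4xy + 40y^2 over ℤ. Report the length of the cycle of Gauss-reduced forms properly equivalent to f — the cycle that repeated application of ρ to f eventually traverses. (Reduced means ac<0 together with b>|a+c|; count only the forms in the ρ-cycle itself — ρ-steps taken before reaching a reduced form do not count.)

D = 4176, ⌊√D⌋ = 64
descent: ρ → (40,4,-26)
descent: ρ → (-26,48,18)  [lands on river]
river: ρ → (18,60,-8)
river: ρ → (-8,52,46)
river: ρ → (46,40,-14)
river: ρ → (-14,44,40)
river: ρ → (40,36,-18)
river: ρ → (-18,36,40)
river: ρ → (40,44,-14)
river: ρ → (-14,40,46)
river: ρ → (46,52,-8)
river: ρ → (-8,60,18)
river: ρ → (18,48,-26)
river: ρ → (-26,56,10)
river: ρ → (10,64,-2)
river: ρ → (-2,64,10)
river: ρ → (10,56,-26)
ρ-cycle length = 16 (tail of 2 descent steps not counted)

16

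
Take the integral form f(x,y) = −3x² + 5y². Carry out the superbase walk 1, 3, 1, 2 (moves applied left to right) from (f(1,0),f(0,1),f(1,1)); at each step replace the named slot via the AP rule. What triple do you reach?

start (-3,5,2) = (f(1,0),f(0,1),f(1,1))
replace slot 1: 2·(5+2) − (-3) = 17 → (17,5,2)
replace slot 3: 2·(17+5) − 2 = 42 → (17,5,42)
replace slot 1: 2·(5+42) − 17 = 77 → (77,5,42)
replace slot 2: 2·(77+42) − 5 = 233 → (77,233,42)

77,233,42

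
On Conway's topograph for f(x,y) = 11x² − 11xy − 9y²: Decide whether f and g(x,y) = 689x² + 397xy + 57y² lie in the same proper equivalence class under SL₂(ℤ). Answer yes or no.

D₁ = 517, D₂ = 517
river cycle of f (length 10): (-9, 11, 11), (11, 11, -9), (-9, 7, 13), (13, 19, -3), (-3, 17, 19), (19, 21, -1), (-1, 21, 19), (19, 17, -3), (-3, 19, 13), (13, 7, -9)
river cycle of g (length 10): (11, 11, -9), (-9, 7, 13), (13, 19, -3), (-3, 17, 19), (19, 21, -1), (-1, 21, 19), (19, 17, -3), (-3, 19, 13), (13, 7, -9), (-9, 11, 11)
cycles coincide ⇒ equivalent

yes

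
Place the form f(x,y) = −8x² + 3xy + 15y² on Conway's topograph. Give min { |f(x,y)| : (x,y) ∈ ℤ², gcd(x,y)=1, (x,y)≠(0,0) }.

descent: ρ → (15,-3,-8)
descent: ρ → (-8,19,4)  [lands on river]
river: ρ → (4,21,-3)
river: ρ → (-3,21,4)
river: ρ → (4,19,-8)
river: ρ → (-8,13,10)
river: ρ → (10,7,-11)
river: ρ → (-11,15,6)
river: ρ → (6,21,-2)
river: ρ → (-2,19,16)
river: ρ → (16,13,-5)
river: ρ → (-5,17,10)
river: ρ → (10,3,-12)
river: ρ → (-12,21,1)
river: ρ → (1,21,-12)
river: ρ → (-12,3,10)
river: ρ → (10,17,-5)
river: ρ → (-5,13,16)
river: ρ → (16,19,-2)
river: ρ → (-2,21,6)
river: ρ → (6,15,-11)
river: ρ → (-11,7,10)
river: ρ → (10,13,-8)
closes: descent 2, river 22
min |a| on river = 1

1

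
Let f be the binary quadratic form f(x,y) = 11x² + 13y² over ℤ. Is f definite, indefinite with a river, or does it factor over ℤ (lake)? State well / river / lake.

D = b²−4ac = 0² − 4·11·13 = -572
D < 0 ⇒ definite ⇒ every region one sign ⇒ single well

well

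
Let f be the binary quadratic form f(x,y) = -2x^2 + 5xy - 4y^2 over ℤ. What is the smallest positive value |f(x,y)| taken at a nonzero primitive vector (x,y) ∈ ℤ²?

translate: b→-1 (≡-5 mod 4), so (2,-5,4)→(2,-1,1)
flip: (2,-1,1)→(1,1,2)
reduced (well bottom): (1,1,2) with a≤c, −a<b≤a
well minimum |f| = |-1| = 1 (negative-definite)

1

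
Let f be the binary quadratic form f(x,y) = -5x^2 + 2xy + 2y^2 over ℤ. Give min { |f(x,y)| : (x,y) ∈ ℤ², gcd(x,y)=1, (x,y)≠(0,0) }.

descent: ρ → (2,6,-1)  [lands on river]
river: ρ → (-1,6,2)
closes: descent 1, river 2
min |a| on river = 1

1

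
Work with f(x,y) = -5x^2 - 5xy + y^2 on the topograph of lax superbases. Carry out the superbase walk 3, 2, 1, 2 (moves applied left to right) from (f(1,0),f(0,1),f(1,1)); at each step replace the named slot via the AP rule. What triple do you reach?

start (-5,1,-9) = (f(1,0),f(0,1),f(1,1))
replace slot 3: 2·((-5)+1) − (-9) = 1 → (-5,1,1)
replace slot 2: 2·((-5)+1) − 1 = -9 → (-5,-9,1)
replace slot 1: 2·((-9)+1) − (-5) = -11 → (-11,-9,1)
replace slot 2: 2·((-11)+1) − (-9) = -11 → (-11,-11,1)

-11,-11,1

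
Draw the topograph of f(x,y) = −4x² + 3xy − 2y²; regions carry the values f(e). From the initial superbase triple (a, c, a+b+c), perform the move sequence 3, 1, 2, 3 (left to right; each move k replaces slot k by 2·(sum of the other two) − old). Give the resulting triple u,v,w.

start (-4,-2,-3) = (f(1,0),f(0,1),f(1,1))
replace slot 3: 2·((-4)+(-2)) − (-3) = -9 → (-4,-2,-9)
replace slot 1: 2·((-2)+(-9)) − (-4) = -18 → (-18,-2,-9)
replace slot 2: 2·((-18)+(-9)) − (-2) = -52 → (-18,-52,-9)
replace slot 3: 2·((-18)+(-52)) − (-9) = -131 → (-18,-52,-131)

-18,-52,-131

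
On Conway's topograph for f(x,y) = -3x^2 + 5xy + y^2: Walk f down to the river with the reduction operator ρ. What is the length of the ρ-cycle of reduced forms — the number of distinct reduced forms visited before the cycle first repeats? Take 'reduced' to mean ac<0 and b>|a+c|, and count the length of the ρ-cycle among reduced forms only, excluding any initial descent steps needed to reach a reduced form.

D = 37, ⌊√D⌋ = 6
river: ρ → (1,5,-3)
river: ρ → (-3,1,3)
river: ρ → (3,5,-1)
river: ρ → (-1,5,3)
river: ρ → (3,1,-3)
river: ρ → (-3,5,1)
ρ-cycle length = 6 (tail of 0 descent steps not counted)

6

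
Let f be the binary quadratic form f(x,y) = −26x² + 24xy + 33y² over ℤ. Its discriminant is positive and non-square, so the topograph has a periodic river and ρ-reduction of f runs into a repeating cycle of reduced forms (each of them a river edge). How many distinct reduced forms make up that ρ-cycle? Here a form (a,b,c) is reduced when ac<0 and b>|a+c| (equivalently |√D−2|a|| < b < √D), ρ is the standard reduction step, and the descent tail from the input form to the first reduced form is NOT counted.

D = 4008, ⌊√D⌋ = 63
river: ρ → (33,42,-17)
river: ρ → (-17,60,6)
river: ρ → (6,60,-17)
river: ρ → (-17,42,33)
river: ρ → (33,24,-26)
river: ρ → (-26,28,31)
river: ρ → (31,34,-23)
river: ρ → (-23,58,7)
river: ρ → (7,54,-39)
river: ρ → (-39,24,22)
river: ρ → (22,20,-41)
river: ρ → (-41,62,1)
river: ρ → (1,62,-41)
river: ρ → (-41,20,22)
river: ρ → (22,24,-39)
river: ρ → (-39,54,7)
river: ρ → (7,58,-23)
river: ρ → (-23,34,31)
river: ρ → (31,28,-26)
river: ρ → (-26,24,33)
ρ-cycle length = 20 (tail of 0 descent steps not counted)

20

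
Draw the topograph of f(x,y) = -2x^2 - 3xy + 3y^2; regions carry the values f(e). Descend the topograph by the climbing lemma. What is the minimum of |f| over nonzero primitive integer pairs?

descent: ρ → (3,3,-2)  [lands on river]
river: ρ → (-2,5,1)
river: ρ → (1,5,-2)
river: ρ → (-2,3,3)
closes: descent 1, river 4
min |a| on river = 1

1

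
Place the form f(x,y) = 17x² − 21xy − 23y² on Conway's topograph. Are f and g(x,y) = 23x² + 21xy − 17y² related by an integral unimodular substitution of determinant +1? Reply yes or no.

D₁ = 2005, D₂ = 2005
river cycle of f (length 6): (-23, 21, 17), (17, 13, -27), (-27, 41, 3), (3, 43, -13), (-13, 35, 15), (15, 25, -23)
river cycle of g (length 6): (-17, 13, 27), (27, 41, -3), (-3, 43, 13), (13, 35, -15), (-15, 25, 23), (23, 21, -17)
cycles differ ⇒ inequivalent

no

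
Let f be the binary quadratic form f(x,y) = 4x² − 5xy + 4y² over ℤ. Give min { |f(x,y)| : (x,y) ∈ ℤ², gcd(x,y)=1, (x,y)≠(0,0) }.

translate: b→3 (≡-5 mod 8), so (4,-5,4)→(4,3,3)
flip: (4,3,3)→(3,-3,4)
translate: b→3 (≡-3 mod 6), so (3,-3,4)→(3,3,4)
reduced (well bottom): (3,3,4) with a≤c, −a<b≤a
well minimum = a = 3

3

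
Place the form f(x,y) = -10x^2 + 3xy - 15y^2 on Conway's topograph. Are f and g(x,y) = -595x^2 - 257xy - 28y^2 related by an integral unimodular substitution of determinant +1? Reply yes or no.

D₁ = -591, D₂ = -591
f is negative-definite; reduce −f:
−f: reduced (well bottom): (10,-3,15) with a≤c, −a<b≤a
flip sign back: reduced form of f is (-10,3,-15)
g is negative-definite; reduce −g:
−g: flip: (595,257,28)→(28,-257,595)
−g: translate: b→23 (≡-257 mod 56), so (28,-257,595)→(28,23,10)
−g: flip: (28,23,10)→(10,-23,28)
−g: translate: b→-3 (≡-23 mod 20), so (10,-23,28)→(10,-3,15)
−g: reduced (well bottom): (10,-3,15) with a≤c, −a<b≤a
flip sign back: reduced form of g is (-10,3,-15)
reduced forms (-10, 3, -15) vs (-10, 3, -15) ⇒ equivalent

yes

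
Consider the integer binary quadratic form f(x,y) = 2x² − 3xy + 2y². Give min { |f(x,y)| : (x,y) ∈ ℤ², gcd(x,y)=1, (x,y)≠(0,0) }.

translate: b→1 (≡-3 mod 4), so (2,-3,2)→(2,1,1)
flip: (2,1,1)→(1,-1,2)
translate: b→1 (≡-1 mod 2), so (1,-1,2)→(1,1,2)
reduced (well bottom): (1,1,2) with a≤c, −a<b≤a
well minimum = a = 1

1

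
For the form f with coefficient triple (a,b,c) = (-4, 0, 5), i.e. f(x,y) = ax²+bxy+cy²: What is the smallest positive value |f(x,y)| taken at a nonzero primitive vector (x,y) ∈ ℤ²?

descent: ρ → (5,0,-4)
descent: ρ → (-4,8,1)  [lands on river]
river: ρ → (1,8,-4)
closes: descent 2, river 2
min |a| on river = 1

1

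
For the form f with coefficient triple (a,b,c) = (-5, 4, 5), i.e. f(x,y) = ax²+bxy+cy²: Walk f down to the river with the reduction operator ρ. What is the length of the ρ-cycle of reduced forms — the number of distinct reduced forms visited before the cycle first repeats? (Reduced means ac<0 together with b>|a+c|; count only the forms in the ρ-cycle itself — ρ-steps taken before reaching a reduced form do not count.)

D = 116, ⌊√D⌋ = 10
river: ρ → (5,6,-4)
river: ρ → (-4,10,1)
river: ρ → (1,10,-4)
river: ρ → (-4,6,5)
river: ρ → (5,4,-5)
river: ρ → (-5,6,4)
river: ρ → (4,10,-1)
river: ρ → (-1,10,4)
river: ρ → (4,6,-5)
river: ρ → (-5,4,5)
ρ-cycle length = 10 (tail of 0 descent steps not counted)

10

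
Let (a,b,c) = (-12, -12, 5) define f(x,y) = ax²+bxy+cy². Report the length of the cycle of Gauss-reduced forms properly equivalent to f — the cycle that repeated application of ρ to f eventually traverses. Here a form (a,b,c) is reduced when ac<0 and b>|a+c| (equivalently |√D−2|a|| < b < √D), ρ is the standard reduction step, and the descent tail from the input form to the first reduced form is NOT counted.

D = 384, ⌊√D⌋ = 19
descent: ρ → (5,12,-12)  [lands on river]
river: ρ → (-12,12,5)
river: ρ → (5,18,-3)
river: ρ → (-3,18,5)
ρ-cycle length = 4 (tail of 1 descent step not counted)

4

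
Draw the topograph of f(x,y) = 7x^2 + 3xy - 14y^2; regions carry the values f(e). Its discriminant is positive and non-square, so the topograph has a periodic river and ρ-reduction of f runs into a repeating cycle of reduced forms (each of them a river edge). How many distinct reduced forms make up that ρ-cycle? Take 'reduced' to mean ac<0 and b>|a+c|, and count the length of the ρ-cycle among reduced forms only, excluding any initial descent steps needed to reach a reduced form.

D = 401, ⌊√D⌋ = 20
descent: ρ → (-14,-3,7)
descent: ρ → (7,17,-4)  [lands on river]
river: ρ → (-4,15,11)
river: ρ → (11,7,-8)
river: ρ → (-8,9,10)
river: ρ → (10,11,-7)
river: ρ → (-7,17,4)
river: ρ → (4,15,-11)
river: ρ → (-11,7,8)
river: ρ → (8,9,-10)
river: ρ → (-10,11,7)
ρ-cycle length = 10 (tail of 2 descent steps not counted)

10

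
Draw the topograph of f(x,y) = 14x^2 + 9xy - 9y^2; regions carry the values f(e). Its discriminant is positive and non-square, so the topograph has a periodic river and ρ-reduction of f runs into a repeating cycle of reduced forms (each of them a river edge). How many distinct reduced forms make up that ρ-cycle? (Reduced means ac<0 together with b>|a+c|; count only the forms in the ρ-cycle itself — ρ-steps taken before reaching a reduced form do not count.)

D = 585, ⌊√D⌋ = 24
river: ρ → (-9,9,14)
river: ρ → (14,19,-4)
river: ρ → (-4,21,9)
river: ρ → (9,15,-10)
river: ρ → (-10,5,14)
river: ρ → (14,23,-1)
river: ρ → (-1,23,14)
river: ρ → (14,5,-10)
river: ρ → (-10,15,9)
river: ρ → (9,21,-4)
river: ρ → (-4,19,14)
river: ρ → (14,9,-9)
ρ-cycle length = 12 (tail of 0 descent steps not counted)

12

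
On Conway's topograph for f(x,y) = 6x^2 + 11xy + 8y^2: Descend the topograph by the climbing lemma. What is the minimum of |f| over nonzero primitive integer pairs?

translate: b→-1 (≡11 mod 12), so (6,11,8)→(6,-1,3)
flip: (6,-1,3)→(3,1,6)
reduced (well bottom): (3,1,6) with a≤c, −a<b≤a
well minimum = a = 3

3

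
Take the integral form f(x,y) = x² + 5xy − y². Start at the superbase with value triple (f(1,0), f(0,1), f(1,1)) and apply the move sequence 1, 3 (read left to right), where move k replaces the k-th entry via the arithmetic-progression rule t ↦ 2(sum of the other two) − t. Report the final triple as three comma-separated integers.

start (1,-1,5) = (f(1,0),f(0,1),f(1,1))
replace slot 1: 2·((-1)+5) − 1 = 7 → (7,-1,5)
replace slot 3: 2·(7+(-1)) − 5 = 7 → (7,-1,7)

7,-1,7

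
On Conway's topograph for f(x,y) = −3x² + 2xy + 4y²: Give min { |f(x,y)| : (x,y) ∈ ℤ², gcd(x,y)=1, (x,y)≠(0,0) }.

river: ρ → (4,6,-1)
river: ρ → (-1,6,4)
river: ρ → (4,2,-3)
river: ρ → (-3,4,3)
river: ρ → (3,2,-4)
river: ρ → (-4,6,1)
river: ρ → (1,6,-4)
river: ρ → (-4,2,3)
river: ρ → (3,4,-3)
river: ρ → (-3,2,4)
closes: descent 0, river 10
min |a| on river = 1

1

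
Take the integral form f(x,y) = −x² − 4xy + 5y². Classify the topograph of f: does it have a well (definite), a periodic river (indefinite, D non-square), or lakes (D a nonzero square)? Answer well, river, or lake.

D = b²−4ac = (-4)² − 4·(-1)·5 = 36
D = 6² is a perfect square ⇒ form factors over ℤ ⇒ lakes

lake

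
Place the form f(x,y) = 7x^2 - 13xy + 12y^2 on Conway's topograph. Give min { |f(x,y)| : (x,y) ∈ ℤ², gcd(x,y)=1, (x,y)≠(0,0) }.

translate: b→1 (≡-13 mod 14), so (7,-13,12)→(7,1,6)
flip: (7,1,6)→(6,-1,7)
reduced (well bottom): (6,-1,7) with a≤c, −a<b≤a
well minimum = a = 6

6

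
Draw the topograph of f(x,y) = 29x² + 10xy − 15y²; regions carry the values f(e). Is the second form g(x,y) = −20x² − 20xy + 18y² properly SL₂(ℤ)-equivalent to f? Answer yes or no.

D₁ = 1840, D₂ = 1840
river cycle of f (length 12): (-15, 20, 24), (24, 28, -11), (-11, 38, 9), (9, 34, -19), (-19, 42, 1), (1, 42, -19), (-19, 34, 9), (9, 38, -11), (-11, 28, 24), (24, 20, -15), … (2 more)
river cycle of g (length 10): (18, 20, -20), (-20, 20, 18), (18, 16, -22), (-22, 28, 12), (12, 20, -30), (-30, 40, 2), (2, 40, -30), (-30, 20, 12), (12, 28, -22), (-22, 16, 18)
cycles differ ⇒ inequivalent

no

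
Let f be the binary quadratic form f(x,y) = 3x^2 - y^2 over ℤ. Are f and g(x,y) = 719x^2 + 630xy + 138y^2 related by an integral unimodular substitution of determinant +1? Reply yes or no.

D₁ = 12, D₂ = 12
river cycle of f (length 2): (-1, 2, 2), (2, 2, -1)
river cycle of g (length 2): (2, 2, -1), (-1, 2, 2)
cycles coincide ⇒ equivalent

yes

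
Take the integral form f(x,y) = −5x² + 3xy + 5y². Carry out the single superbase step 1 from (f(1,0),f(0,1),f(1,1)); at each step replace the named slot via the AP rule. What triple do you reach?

start (-5,5,3) = (f(1,0),f(0,1),f(1,1))
replace slot 1: 2·(5+3) − (-5) = 21 → (21,5,3)

21,5,3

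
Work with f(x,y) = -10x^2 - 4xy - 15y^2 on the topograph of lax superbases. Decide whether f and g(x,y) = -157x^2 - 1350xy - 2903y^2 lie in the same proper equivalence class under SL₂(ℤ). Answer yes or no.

D₁ = -584, D₂ = -584
f is negative-definite; reduce −f:
−f: reduced (well bottom): (10,4,15) with a≤c, −a<b≤a
flip sign back: reduced form of f is (-10,-4,-15)
g is negative-definite; reduce −g:
−g: translate: b→94 (≡1350 mod 314), so (157,1350,2903)→(157,94,15)
−g: flip: (157,94,15)→(15,-94,157)
−g: translate: b→-4 (≡-94 mod 30), so (15,-94,157)→(15,-4,10)
−g: flip: (15,-4,10)→(10,4,15)
−g: reduced (well bottom): (10,4,15) with a≤c, −a<b≤a
flip sign back: reduced form of g is (-10,-4,-15)
reduced forms (-10, -4, -15) vs (-10, -4, -15) ⇒ equivalent

yes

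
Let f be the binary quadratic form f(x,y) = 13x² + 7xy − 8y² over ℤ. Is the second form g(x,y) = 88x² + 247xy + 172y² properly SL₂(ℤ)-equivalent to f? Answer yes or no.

D₁ = 465, D₂ = 465
river cycle of f (length 10): (-8, 9, 12), (12, 15, -5), (-5, 15, 12), (12, 9, -8), (-8, 7, 13), (13, 19, -2), (-2, 21, 3), (3, 21, -2), (-2, 19, 13), (13, 7, -8)
river cycle of g (length 10): (13, 7, -8), (-8, 9, 12), (12, 15, -5), (-5, 15, 12), (12, 9, -8), (-8, 7, 13), (13, 19, -2), (-2, 21, 3), (3, 21, -2), (-2, 19, 13)
cycles coincide ⇒ equivalent

yes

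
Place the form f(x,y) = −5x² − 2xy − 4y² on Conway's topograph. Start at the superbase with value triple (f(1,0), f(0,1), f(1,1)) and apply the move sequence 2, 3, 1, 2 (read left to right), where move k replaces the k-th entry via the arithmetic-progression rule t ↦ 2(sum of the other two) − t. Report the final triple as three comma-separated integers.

start (-5,-4,-11) = (f(1,0),f(0,1),f(1,1))
replace slot 2: 2·((-5)+(-11)) − (-4) = -28 → (-5,-28,-11)
replace slot 3: 2·((-5)+(-28)) − (-11) = -55 → (-5,-28,-55)
replace slot 1: 2·((-28)+(-55)) − (-5) = -161 → (-161,-28,-55)
replace slot 2: 2·((-161)+(-55)) − (-28) = -404 → (-161,-404,-55)

-161,-404,-55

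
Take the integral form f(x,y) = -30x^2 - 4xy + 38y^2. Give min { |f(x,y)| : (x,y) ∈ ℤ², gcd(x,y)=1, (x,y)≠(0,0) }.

descent: ρ → (38,4,-30)
descent: ρ → (-30,56,12)  [lands on river]
river: ρ → (12,64,-10)
river: ρ → (-10,56,36)
river: ρ → (36,16,-30)
river: ρ → (-30,44,22)
river: ρ → (22,44,-30)
river: ρ → (-30,16,36)
river: ρ → (36,56,-10)
river: ρ → (-10,64,12)
river: ρ → (12,56,-30)
river: ρ → (-30,64,4)
river: ρ → (4,64,-30)
closes: descent 2, river 12
min |a| on river = 4

4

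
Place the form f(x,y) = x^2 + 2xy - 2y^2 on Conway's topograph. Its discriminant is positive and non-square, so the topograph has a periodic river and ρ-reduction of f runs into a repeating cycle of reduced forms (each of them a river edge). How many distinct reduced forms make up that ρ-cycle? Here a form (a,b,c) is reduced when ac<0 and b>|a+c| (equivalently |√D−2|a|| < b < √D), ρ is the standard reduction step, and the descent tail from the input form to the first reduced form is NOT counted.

D = 12, ⌊√D⌋ = 3
river: ρ → (-2,2,1)
river: ρ → (1,2,-2)
ρ-cycle length = 2 (tail of 0 descent steps not counted)

2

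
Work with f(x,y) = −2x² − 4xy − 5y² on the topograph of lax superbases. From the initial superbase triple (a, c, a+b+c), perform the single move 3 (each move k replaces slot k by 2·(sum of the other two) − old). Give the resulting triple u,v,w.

start (-2,-5,-11) = (f(1,0),f(0,1),f(1,1))
replace slot 3: 2·((-2)+(-5)) − (-11) = -3 → (-2,-5,-3)

-2,-5,-3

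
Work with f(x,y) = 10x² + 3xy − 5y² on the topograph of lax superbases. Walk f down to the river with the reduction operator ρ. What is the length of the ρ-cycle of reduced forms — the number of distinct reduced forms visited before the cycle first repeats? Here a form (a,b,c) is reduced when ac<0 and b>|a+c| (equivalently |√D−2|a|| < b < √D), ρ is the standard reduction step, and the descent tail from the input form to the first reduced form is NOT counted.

D = 209, ⌊√D⌋ = 14
descent: ρ → (-5,7,8)  [lands on river]
river: ρ → (8,9,-4)
river: ρ → (-4,7,10)
river: ρ → (10,13,-1)
river: ρ → (-1,13,10)
river: ρ → (10,7,-4)
river: ρ → (-4,9,8)
river: ρ → (8,7,-5)
river: ρ → (-5,13,2)
river: ρ → (2,11,-11)
river: ρ → (-11,11,2)
river: ρ → (2,13,-5)
ρ-cycle length = 12 (tail of 1 descent step not counted)

12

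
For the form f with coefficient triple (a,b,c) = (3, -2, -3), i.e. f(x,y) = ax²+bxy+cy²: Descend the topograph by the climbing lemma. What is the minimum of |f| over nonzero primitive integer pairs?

descent: ρ → (-3,2,3)  [lands on river]
river: ρ → (3,4,-2)
river: ρ → (-2,4,3)
river: ρ → (3,2,-3)
river: ρ → (-3,4,2)
river: ρ → (2,4,-3)
closes: descent 1, river 6
min |a| on river = 2

2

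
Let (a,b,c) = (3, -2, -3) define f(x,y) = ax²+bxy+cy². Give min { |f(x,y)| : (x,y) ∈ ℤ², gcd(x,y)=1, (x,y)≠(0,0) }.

descent: ρ → (-3,2,3)  [lands on river]
river: ρ → (3,4,-2)
river: ρ → (-2,4,3)
river: ρ → (3,2,-3)
river: ρ → (-3,4,2)
river: ρ → (2,4,-3)
closes: descent 1, river 6
min |a| on river = 2

2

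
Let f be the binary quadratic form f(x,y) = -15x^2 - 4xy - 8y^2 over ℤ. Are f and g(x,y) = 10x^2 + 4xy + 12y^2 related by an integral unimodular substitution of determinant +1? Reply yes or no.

D₁ = -464, D₂ = -464
f is negative-definite; reduce −f:
−f: flip: (15,4,8)→(8,-4,15)
−f: reduced (well bottom): (8,-4,15) with a≤c, −a<b≤a
flip sign back: reduced form of f is (-8,4,-15)
g: reduced (well bottom): (10,4,12) with a≤c, −a<b≤a
reduced forms (-8, 4, -15) vs (10, 4, 12) ⇒ inequivalent

no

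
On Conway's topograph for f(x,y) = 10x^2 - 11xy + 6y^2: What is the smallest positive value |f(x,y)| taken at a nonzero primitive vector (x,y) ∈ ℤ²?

translate: b→9 (≡-11 mod 20), so (10,-11,6)→(10,9,5)
flip: (10,9,5)→(5,-9,10)
translate: b→1 (≡-9 mod 10), so (5,-9,10)→(5,1,6)
reduced (well bottom): (5,1,6) with a≤c, −a<b≤a
well minimum = a = 5

5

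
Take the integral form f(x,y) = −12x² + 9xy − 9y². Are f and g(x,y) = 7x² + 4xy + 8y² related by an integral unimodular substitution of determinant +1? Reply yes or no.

D₁ = -351, D₂ = -208
discriminants differ ⇒ not SL₂(ℤ)-equivalent

no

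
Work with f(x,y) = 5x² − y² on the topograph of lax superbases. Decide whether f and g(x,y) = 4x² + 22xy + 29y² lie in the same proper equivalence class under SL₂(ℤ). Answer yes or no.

D₁ = 20, D₂ = 20
river cycle of f (length 2): (-1, 4, 1), (1, 4, -1)
river cycle of g (length 2): (-1, 4, 1), (1, 4, -1)
cycles coincide ⇒ equivalent

yes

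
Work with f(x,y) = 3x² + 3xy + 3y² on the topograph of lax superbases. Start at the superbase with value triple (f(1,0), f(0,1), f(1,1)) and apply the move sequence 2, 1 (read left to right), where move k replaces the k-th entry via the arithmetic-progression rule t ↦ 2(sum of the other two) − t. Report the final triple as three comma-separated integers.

start (3,3,9) = (f(1,0),f(0,1),f(1,1))
replace slot 2: 2·(3+9) − 3 = 21 → (3,21,9)
replace slot 1: 2·(21+9) − 3 = 57 → (57,21,9)

57,21,9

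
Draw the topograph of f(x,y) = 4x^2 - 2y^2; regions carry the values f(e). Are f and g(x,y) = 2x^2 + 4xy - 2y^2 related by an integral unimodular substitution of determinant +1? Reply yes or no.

D₁ = 32, D₂ = 32
river cycle of f (length 2): (-2, 4, 2), (2, 4, -2)
river cycle of g (length 2): (-2, 4, 2), (2, 4, -2)
cycles coincide ⇒ equivalent

yes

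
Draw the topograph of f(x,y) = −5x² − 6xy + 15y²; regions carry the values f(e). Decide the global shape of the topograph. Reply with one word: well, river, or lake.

D = b²−4ac = (-6)² − 4·(-5)·15 = 336
D > 0 non-square ⇒ indefinite ⇒ periodic river

river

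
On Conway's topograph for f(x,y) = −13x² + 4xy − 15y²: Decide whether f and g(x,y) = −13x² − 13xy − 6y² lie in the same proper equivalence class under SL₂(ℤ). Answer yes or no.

D₁ = -764, D₂ = -143
discriminants differ ⇒ not SL₂(ℤ)-equivalent

no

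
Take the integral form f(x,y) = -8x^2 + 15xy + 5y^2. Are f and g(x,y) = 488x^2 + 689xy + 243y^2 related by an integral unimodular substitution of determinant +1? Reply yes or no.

D₁ = 385, D₂ = 385
river cycle of f (length 10): (5, 15, -8), (-8, 17, 3), (3, 19, -2), (-2, 17, 12), (12, 7, -7), (-7, 7, 12), (12, 17, -2), (-2, 19, 3), (3, 17, -8), (-8, 15, 5)
river cycle of g (length 10): (5, 15, -8), (-8, 17, 3), (3, 19, -2), (-2, 17, 12), (12, 7, -7), (-7, 7, 12), (12, 17, -2), (-2, 19, 3), (3, 17, -8), (-8, 15, 5)
cycles coincide ⇒ equivalent

yes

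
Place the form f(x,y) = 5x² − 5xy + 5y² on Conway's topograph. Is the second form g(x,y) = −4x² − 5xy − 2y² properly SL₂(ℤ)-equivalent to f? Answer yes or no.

D₁ = -75, D₂ = -7
discriminants differ ⇒ not SL₂(ℤ)-equivalent

no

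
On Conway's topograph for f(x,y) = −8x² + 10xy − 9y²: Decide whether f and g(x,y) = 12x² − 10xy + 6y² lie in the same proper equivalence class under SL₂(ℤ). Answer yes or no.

D₁ = -188, D₂ = -188
f is negative-definite; reduce −f:
−f: translate: b→6 (≡-10 mod 16), so (8,-10,9)→(8,6,7)
−f: flip: (8,6,7)→(7,-6,8)
−f: reduced (well bottom): (7,-6,8) with a≤c, −a<b≤a
flip sign back: reduced form of f is (-7,6,-8)
g: flip: (12,-10,6)→(6,10,12)
g: translate: b→-2 (≡10 mod 12), so (6,10,12)→(6,-2,8)
g: reduced (well bottom): (6,-2,8) with a≤c, −a<b≤a
reduced forms (-7, 6, -8) vs (6, -2, 8) ⇒ inequivalent

no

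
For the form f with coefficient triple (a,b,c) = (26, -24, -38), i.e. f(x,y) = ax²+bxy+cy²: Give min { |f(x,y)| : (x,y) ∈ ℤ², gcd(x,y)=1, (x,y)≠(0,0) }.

descent: ρ → (-38,24,26)  [lands on river]
river: ρ → (26,28,-36)
river: ρ → (-36,44,18)
river: ρ → (18,64,-6)
river: ρ → (-6,56,58)
river: ρ → (58,60,-4)
river: ρ → (-4,60,58)
river: ρ → (58,56,-6)
river: ρ → (-6,64,18)
river: ρ → (18,44,-36)
river: ρ → (-36,28,26)
river: ρ → (26,24,-38)
river: ρ → (-38,52,12)
river: ρ → (12,44,-54)
river: ρ → (-54,64,2)
river: ρ → (2,64,-54)
river: ρ → (-54,44,12)
river: ρ → (12,52,-38)
closes: descent 1, river 18
min |a| on river = 2

2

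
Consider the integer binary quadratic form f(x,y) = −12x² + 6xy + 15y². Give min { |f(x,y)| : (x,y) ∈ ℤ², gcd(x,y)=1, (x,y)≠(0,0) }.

river: ρ → (15,24,-3)
river: ρ → (-3,24,15)
river: ρ → (15,6,-12)
river: ρ → (-12,18,9)
river: ρ → (9,18,-12)
river: ρ → (-12,6,15)
closes: descent 0, river 6
min |a| on river = 3

3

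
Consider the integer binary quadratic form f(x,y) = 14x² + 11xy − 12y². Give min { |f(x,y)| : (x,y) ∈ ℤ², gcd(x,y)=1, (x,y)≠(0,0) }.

river: ρ → (-12,13,13)
river: ρ → (13,13,-12)
river: ρ → (-12,11,14)
river: ρ → (14,17,-9)
river: ρ → (-9,19,12)
river: ρ → (12,5,-16)
river: ρ → (-16,27,1)
river: ρ → (1,27,-16)
river: ρ → (-16,5,12)
river: ρ → (12,19,-9)
river: ρ → (-9,17,14)
river: ρ → (14,11,-12)
closes: descent 0, river 12
min |a| on river = 1

1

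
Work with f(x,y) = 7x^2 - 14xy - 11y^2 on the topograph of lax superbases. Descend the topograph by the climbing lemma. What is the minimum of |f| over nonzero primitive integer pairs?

descent: ρ → (-11,14,7)  [lands on river]
river: ρ → (7,14,-11)
river: ρ → (-11,8,10)
river: ρ → (10,12,-9)
river: ρ → (-9,6,13)
river: ρ → (13,20,-2)
river: ρ → (-2,20,13)
river: ρ → (13,6,-9)
river: ρ → (-9,12,10)
river: ρ → (10,8,-11)
closes: descent 1, river 10
min |a| on river = 2

2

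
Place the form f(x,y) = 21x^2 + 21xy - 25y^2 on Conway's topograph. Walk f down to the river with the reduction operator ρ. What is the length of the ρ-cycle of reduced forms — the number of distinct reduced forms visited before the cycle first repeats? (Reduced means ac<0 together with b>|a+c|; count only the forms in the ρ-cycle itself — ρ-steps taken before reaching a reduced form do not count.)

D = 2541, ⌊√D⌋ = 50
river: ρ → (-25,29,17)
river: ρ → (17,39,-15)
river: ρ → (-15,21,35)
river: ρ → (35,49,-1)
river: ρ → (-1,49,35)
river: ρ → (35,21,-15)
river: ρ → (-15,39,17)
river: ρ → (17,29,-25)
river: ρ → (-25,21,21)
river: ρ → (21,21,-25)
ρ-cycle length = 10 (tail of 0 descent steps not counted)

10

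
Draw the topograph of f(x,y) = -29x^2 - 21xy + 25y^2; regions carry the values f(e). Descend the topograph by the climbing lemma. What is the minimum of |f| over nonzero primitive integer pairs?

descent: ρ → (25,21,-29)  [lands on river]
river: ρ → (-29,37,17)
river: ρ → (17,31,-35)
river: ρ → (-35,39,13)
river: ρ → (13,39,-35)
river: ρ → (-35,31,17)
river: ρ → (17,37,-29)
river: ρ → (-29,21,25)
river: ρ → (25,29,-25)
river: ρ → (-25,21,29)
river: ρ → (29,37,-17)
river: ρ → (-17,31,35)
river: ρ → (35,39,-13)
river: ρ → (-13,39,35)
river: ρ → (35,31,-17)
river: ρ → (-17,37,29)
river: ρ → (29,21,-25)
river: ρ → (-25,29,25)
closes: descent 1, river 18
min |a| on river = 13

13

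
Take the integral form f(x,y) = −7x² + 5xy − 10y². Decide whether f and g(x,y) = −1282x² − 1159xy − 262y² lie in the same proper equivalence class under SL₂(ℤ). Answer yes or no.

D₁ = -255, D₂ = -255
f is negative-definite; reduce −f:
−f: reduced (well bottom): (7,-5,10) with a≤c, −a<b≤a
flip sign back: reduced form of f is (-7,5,-10)
g is negative-definite; reduce −g:
−g: flip: (1282,1159,262)→(262,-1159,1282)
−g: translate: b→-111 (≡-1159 mod 524), so (262,-1159,1282)→(262,-111,12)
−g: flip: (262,-111,12)→(12,111,262)
−g: translate: b→-9 (≡111 mod 24), so (12,111,262)→(12,-9,7)
−g: flip: (12,-9,7)→(7,9,12)
−g: translate: b→-5 (≡9 mod 14), so (7,9,12)→(7,-5,10)
−g: reduced (well bottom): (7,-5,10) with a≤c, −a<b≤a
flip sign back: reduced form of g is (-7,5,-10)
reduced forms (-7, 5, -10) vs (-7, 5, -10) ⇒ equivalent

yes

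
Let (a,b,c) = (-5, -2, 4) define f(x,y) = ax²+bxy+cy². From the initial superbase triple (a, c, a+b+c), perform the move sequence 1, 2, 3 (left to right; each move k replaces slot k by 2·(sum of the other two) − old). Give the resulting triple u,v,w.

start (-5,4,-3) = (f(1,0),f(0,1),f(1,1))
replace slot 1: 2·(4+(-3)) − (-5) = 7 → (7,4,-3)
replace slot 2: 2·(7+(-3)) − 4 = 4 → (7,4,-3)
replace slot 3: 2·(7+4) − (-3) = 25 → (7,4,25)

7,4,25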